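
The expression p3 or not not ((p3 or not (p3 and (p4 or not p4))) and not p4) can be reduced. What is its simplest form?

p3 or not not ((p3 or not (p3 and (p4 or not p4))) and not p4)
= p3 or not not ((p3 or not p3) and not p4)   [complement / identity]
= p3 or not not not p4   [complement / identity]
= p3 or not p4   [double negation]

p3 or not p4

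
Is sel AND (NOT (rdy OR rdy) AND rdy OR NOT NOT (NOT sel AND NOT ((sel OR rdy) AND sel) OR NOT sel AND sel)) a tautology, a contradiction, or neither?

contradiction

sel AND (NOT (rdy OR rdy) AND rdy OR NOT NOT (NOT sel AND NOT ((sel OR rdy) AND sel) OR NOT sel AND sel))
= sel AND (NOT (rdy OR rdy) AND rdy OR NOT NOT (NOT sel AND NOT sel OR NOT sel AND sel))   [absorption]
= sel AND (NOT rdy AND rdy OR NOT NOT (NOT sel AND NOT sel OR NOT sel AND sel))   [idempotence]
= sel AND (NOT rdy AND rdy OR NOT NOT NOT sel)   [distribution]
= sel AND NOT NOT NOT sel   [complement / identity]
= sel AND NOT sel   [double negation]
= FALSE   [complement]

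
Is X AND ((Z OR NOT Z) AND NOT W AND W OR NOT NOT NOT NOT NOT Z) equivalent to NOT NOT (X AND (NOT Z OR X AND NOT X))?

Yes

E1: X AND ((Z OR NOT Z) AND NOT W AND W OR NOT NOT NOT NOT NOT Z)
    = X AND (NOT W AND W OR NOT NOT NOT NOT NOT Z)   (complement / identity)
    = X AND NOT NOT NOT NOT NOT Z   (complement / identity)
    = X AND NOT NOT NOT Z   (double negation)
    = X AND NOT Z   (double negation)
E2: NOT NOT (X AND (NOT Z OR X AND NOT X))
    = X AND (NOT Z OR X AND NOT X)   (double negation)
    = X AND NOT Z   (complement / identity)
Both reduce to X AND NOT Z, so they are equivalent.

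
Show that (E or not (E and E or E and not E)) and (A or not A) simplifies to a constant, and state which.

True

(E or not (E and E or E and not E)) and (A or not A)
= (E or not E) and (A or not A)   (distribution)
= A or not A   (complement / identity)
= True   (complement)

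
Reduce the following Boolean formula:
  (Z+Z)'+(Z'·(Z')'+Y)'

Z'+Y'

(Z+Z)'+(Z'·(Z')'+Y)'
= (Z+Z)'+(Z'·Z+Y)'
= Z'+(Z'·Z+Y)'
= Z'+Y'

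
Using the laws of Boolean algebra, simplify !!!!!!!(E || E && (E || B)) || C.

!!!!!!!(E || E && (E || B)) || C
= !!!!!(E || E && (E || B)) || C   (double negation)
= !!!(E || E && (E || B)) || C   (double negation)
= !(E || E && (E || B)) || C   (double negation)
= !(E || E) || C   (absorption)
= !E || C   (idempotence)

!E || C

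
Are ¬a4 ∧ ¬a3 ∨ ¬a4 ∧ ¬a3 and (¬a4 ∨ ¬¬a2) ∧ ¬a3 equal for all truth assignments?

No

E1: ¬a4 ∧ ¬a3 ∨ ¬a4 ∧ ¬a3
    = ¬a4 ∧ ¬a3   — idempotence
E2: (¬a4 ∨ ¬¬a2) ∧ ¬a3
    = (¬a4 ∨ a2) ∧ ¬a3   — double negation
These differ: at a2=1, a3=0, a4=1, E1 = 0 but E2 = 1.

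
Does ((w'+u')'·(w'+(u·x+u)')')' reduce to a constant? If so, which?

((w'+u')'·(w'+(u·x+u)')')'
= ((w'+u')'·(w'+u')')'
= ((w'+u')')'
= w'+u'
This depends on u, w, so it is not a constant.

no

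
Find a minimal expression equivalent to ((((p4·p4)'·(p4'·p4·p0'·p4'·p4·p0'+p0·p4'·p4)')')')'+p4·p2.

((((p4·p4)'·(p4'·p4·p0'·p4'·p4·p0'+p0·p4'·p4)')')')'+p4·p2
= ((((p4·p4)'·(p4'·p4·p0'+p0·p4'·p4)')')')'+p4·p2   — idempotence
= ((((p4·p4)'·(p4'·p4)')')')'+p4·p2   — distribution
= ((p4·p4+p4'·p4)')'+p4·p2   — De Morgan
= (p4')'+p4·p2   — distribution
= p4+p4·p2   — double negation
= p4   — absorption

p4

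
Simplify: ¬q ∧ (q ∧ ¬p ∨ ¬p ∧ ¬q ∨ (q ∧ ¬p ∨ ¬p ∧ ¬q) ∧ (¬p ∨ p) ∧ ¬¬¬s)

¬q ∧ ¬p

¬q ∧ (q ∧ ¬p ∨ ¬p ∧ ¬q ∨ (q ∧ ¬p ∨ ¬p ∧ ¬q) ∧ (¬p ∨ p) ∧ ¬¬¬s)
= ¬q ∧ (q ∧ ¬p ∨ ¬p ∧ ¬q ∨ (q ∧ ¬p ∨ ¬p ∧ ¬q) ∧ ¬¬¬s)   [complement / identity]
= ¬q ∧ (q ∧ ¬p ∨ ¬p ∧ ¬q ∨ (q ∧ ¬p ∨ ¬p ∧ ¬q) ∧ ¬s)   [double negation]
= ¬q ∧ (q ∧ ¬p ∨ ¬p ∧ ¬q)   [absorption]
= ¬q ∧ ¬p   [distribution]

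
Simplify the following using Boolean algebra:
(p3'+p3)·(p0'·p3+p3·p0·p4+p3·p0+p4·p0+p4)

p3+p4

(p3'+p3)·(p0'·p3+p3·p0·p4+p3·p0+p4·p0+p4)
= (p3'+p3)·(p0'·p3+p3·p0·p4+p3·p0+p4)   [absorption]
= (p3'+p3)·(p0'·p3+p3·p0+p4)   [absorption]
= p0'·p3+p3·p0+p4   [complement / identity]
= p3+p4   [distribution]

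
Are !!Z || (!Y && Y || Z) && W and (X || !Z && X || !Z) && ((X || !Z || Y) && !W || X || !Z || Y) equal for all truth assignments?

E1: !!Z || (!Y && Y || Z) && W
    = Z || (!Y && Y || Z) && W   (double negation)
    = Z || Z && W   (complement / identity)
    = Z   (absorption)
E2: (X || !Z && X || !Z) && ((X || !Z || Y) && !W || X || !Z || Y)
    = (X || !Z) && ((X || !Z || Y) && !W || X || !Z || Y)   (absorption)
    = (X || !Z) && (X || !Z || Y)   (absorption)
    = X || !Z   (absorption)
These differ: at W=0, X=0, Y=0, Z=0, E1 = 0 but E2 = 1.

No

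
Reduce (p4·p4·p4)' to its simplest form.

p4'

(p4·p4·p4)'
= (p4·p4)'   [idempotence]
= p4'   [idempotence]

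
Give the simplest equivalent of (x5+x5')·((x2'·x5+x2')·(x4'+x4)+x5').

(x5+x5')·((x2'·x5+x2')·(x4'+x4)+x5')
= (x5+x5')·(x2'·x5+x2'+x5')   (complement / identity)
= x2'·x5+x2'+x5'   (complement / identity)
= x2'+x5'   (absorption)

x2'+x5'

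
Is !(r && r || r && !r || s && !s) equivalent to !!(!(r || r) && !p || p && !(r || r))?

Yes

E1: !(r && r || r && !r || s && !s)
    = !(r && r || r && !r)   — complement / identity
    = !r   — distribution
E2: !!(!(r || r) && !p || p && !(r || r))
    = !!!(r || r)   — distribution
    = !!!r   — idempotence
    = !r   — double negation
Both reduce to !r, so they are equivalent.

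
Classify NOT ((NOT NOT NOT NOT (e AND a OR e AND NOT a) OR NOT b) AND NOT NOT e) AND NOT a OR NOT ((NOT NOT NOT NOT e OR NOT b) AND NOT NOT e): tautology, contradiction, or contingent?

contingent

NOT ((NOT NOT NOT NOT (e AND a OR e AND NOT a) OR NOT b) AND NOT NOT e) AND NOT a OR NOT ((NOT NOT NOT NOT e OR NOT b) AND NOT NOT e)
= NOT ((NOT NOT NOT NOT e OR NOT b) AND NOT NOT e) AND NOT a OR NOT ((NOT NOT NOT NOT e OR NOT b) AND NOT NOT e)   (distribution)
= NOT ((NOT NOT NOT NOT e OR NOT b) AND NOT NOT e)   (absorption)
= NOT ((NOT NOT e OR NOT b) AND NOT NOT e)   (double negation)
= NOT NOT NOT e   (absorption)
= NOT e   (double negation)
This depends on e, so it is not a constant.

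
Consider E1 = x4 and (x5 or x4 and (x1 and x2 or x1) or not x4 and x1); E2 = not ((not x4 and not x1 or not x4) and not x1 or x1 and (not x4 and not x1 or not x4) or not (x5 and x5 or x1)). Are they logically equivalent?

Yes

E1: x4 and (x5 or x4 and (x1 and x2 or x1) or not x4 and x1)
    = x4 and (x5 or x4 and x1 or not x4 and x1)   [absorption]
    = x4 and (x5 or x1)   [distribution]
E2: not ((not x4 and not x1 or not x4) and not x1 or x1 and (not x4 and not x1 or not x4) or not (x5 and x5 or x1))
    = not (not x4 and not x1 or not x4 or not (x5 and x5 or x1))   [distribution]
    = not (not x4 and not x1 or not x4 or not (x5 or x1))   [idempotence]
    = not (not x4 or not (x5 or x1))   [absorption]
    = x4 and (x5 or x1)   [De Morgan]
Both reduce to x4 and (x5 or x1), so they are equivalent.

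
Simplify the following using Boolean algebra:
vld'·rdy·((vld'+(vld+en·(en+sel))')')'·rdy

vld'·rdy

vld'·rdy·((vld'+(vld+en·(en+sel))')')'·rdy
= vld'·rdy·(vld·(vld+en·(en+sel)))'·rdy   — De Morgan
= vld'·rdy·(vld·(vld+en))'·rdy   — absorption
= vld'·rdy·vld'·rdy   — absorption
= vld'·rdy   — idempotence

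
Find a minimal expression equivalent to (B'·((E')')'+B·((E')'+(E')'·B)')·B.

E'·B

(B'·((E')')'+B·((E')'+(E')'·B)')·B
= (B'·((E')')'+B·((E')')')·B
= ((E')')'·B
= E'·B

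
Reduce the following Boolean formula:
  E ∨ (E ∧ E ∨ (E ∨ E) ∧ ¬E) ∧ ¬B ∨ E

E

E ∨ (E ∧ E ∨ (E ∨ E) ∧ ¬E) ∧ ¬B ∨ E
= E ∨ (E ∧ E ∨ E ∧ ¬E) ∧ ¬B ∨ E
= E ∨ E ∧ ¬B ∨ E
= E ∨ E
= E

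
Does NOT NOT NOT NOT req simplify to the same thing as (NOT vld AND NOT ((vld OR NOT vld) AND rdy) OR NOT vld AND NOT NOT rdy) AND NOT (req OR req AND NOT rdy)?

No

E1: NOT NOT NOT NOT req
    = NOT NOT req   [double negation]
    = req   [double negation]
E2: (NOT vld AND NOT ((vld OR NOT vld) AND rdy) OR NOT vld AND NOT NOT rdy) AND NOT (req OR req AND NOT rdy)
    = (NOT vld AND NOT ((vld OR NOT vld) AND rdy) OR NOT vld AND rdy) AND NOT (req OR req AND NOT rdy)   [double negation]
    = (NOT vld AND NOT rdy OR NOT vld AND rdy) AND NOT (req OR req AND NOT rdy)   [complement / identity]
    = NOT vld AND NOT (req OR req AND NOT rdy)   [distribution]
    = NOT vld AND NOT req   [absorption]
These differ: at rdy=0, req=1, vld=0, E1 = 1 but E2 = 0.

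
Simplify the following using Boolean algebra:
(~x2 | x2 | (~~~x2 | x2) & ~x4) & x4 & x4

x4

(~x2 | x2 | (~~~x2 | x2) & ~x4) & x4 & x4
= (~x2 | x2 | (~x2 | x2) & ~x4) & x4 & x4
= (~x2 | x2) & x4 & x4
= x4 & x4
= x4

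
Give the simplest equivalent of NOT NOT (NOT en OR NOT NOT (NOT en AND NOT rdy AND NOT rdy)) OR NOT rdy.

NOT NOT (NOT en OR NOT NOT (NOT en AND NOT rdy AND NOT rdy)) OR NOT rdy
= NOT NOT (NOT en OR NOT NOT (NOT en AND NOT rdy)) OR NOT rdy   [idempotence]
= NOT (en AND NOT (NOT en AND NOT rdy)) OR NOT rdy   [De Morgan]
= NOT (en AND (en OR rdy)) OR NOT rdy   [De Morgan]
= NOT en OR NOT rdy   [absorption]

NOT en OR NOT rdy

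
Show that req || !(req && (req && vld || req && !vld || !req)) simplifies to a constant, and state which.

true

req || !(req && (req && vld || req && !vld || !req))
= req || !(req && (req || !req))   — distribution
= req || !req   — complement / identity
= true   — complement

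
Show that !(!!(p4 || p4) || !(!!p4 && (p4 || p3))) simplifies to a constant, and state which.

false

!(!!(p4 || p4) || !(!!p4 && (p4 || p3)))
= !(!!(p4 || p4) || !(p4 && (p4 || p3)))   (double negation)
= !(!!p4 || !(p4 && (p4 || p3)))   (idempotence)
= !(!!p4 || !p4)   (absorption)
= !p4 && p4   (De Morgan)
= false   (complement)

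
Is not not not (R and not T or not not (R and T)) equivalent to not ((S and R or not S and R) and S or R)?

E1: not not not (R and not T or not not (R and T))
    = not (R and not T or not not (R and T))
    = not (R and not T or R and T)
    = not R
E2: not ((S and R or not S and R) and S or R)
    = not (R and S or R)
    = not R
Both reduce to not R, so they are equivalent.

Yes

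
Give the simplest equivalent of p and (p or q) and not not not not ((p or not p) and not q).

p and not q

p and (p or q) and not not not not ((p or not p) and not q)
= p and (p or q) and not not ((p or not p) and not q)
= p and not not ((p or not p) and not q)
= p and not not not q
= p and not q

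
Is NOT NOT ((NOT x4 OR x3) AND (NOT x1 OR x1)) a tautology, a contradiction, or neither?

neither

NOT NOT ((NOT x4 OR x3) AND (NOT x1 OR x1))
= NOT NOT (NOT x4 OR x3)   — complement / identity
= NOT x4 OR x3   — double negation
This depends on x3, x4, so it is not a constant.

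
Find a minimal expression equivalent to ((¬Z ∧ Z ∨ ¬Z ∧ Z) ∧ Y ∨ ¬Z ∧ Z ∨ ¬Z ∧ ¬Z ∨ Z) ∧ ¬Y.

((¬Z ∧ Z ∨ ¬Z ∧ Z) ∧ Y ∨ ¬Z ∧ Z ∨ ¬Z ∧ ¬Z ∨ Z) ∧ ¬Y
= (¬Z ∧ Z ∧ Y ∨ ¬Z ∧ Z ∨ ¬Z ∧ ¬Z ∨ Z) ∧ ¬Y
= (¬Z ∧ Z ∨ ¬Z ∧ ¬Z ∨ Z) ∧ ¬Y
= (¬Z ∨ Z) ∧ ¬Y
= ¬Y

¬Y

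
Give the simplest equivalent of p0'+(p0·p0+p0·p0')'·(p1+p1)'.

p0'

p0'+(p0·p0+p0·p0')'·(p1+p1)'
= p0'+(p0·p0+p0·p0')'·p1'   [idempotence]
= p0'+p0'·p1'   [distribution]
= p0'   [absorption]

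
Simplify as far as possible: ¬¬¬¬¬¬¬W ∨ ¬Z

¬W ∨ ¬Z

¬¬¬¬¬¬¬W ∨ ¬Z
= ¬¬¬¬¬W ∨ ¬Z   — double negation
= ¬¬¬W ∨ ¬Z   — double negation
= ¬W ∨ ¬Z   — double negation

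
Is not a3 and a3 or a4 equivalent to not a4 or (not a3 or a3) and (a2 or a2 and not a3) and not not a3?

No

E1: not a3 and a3 or a4
    = a4   (complement / identity)
E2: not a4 or (not a3 or a3) and (a2 or a2 and not a3) and not not a3
    = not a4 or (a2 or a2 and not a3) and not not a3   (complement / identity)
    = not a4 or (a2 or a2 and not a3) and a3   (double negation)
    = not a4 or a2 and a3   (absorption)
These differ: at a2=0, a3=0, a4=0, E1 = 0 but E2 = 1.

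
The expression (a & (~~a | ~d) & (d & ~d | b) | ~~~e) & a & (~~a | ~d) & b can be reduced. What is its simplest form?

(a & (~~a | ~d) & (d & ~d | b) | ~~~e) & a & (~~a | ~d) & b
= (a & (~~a | ~d) & (d & ~d | b) | ~e) & a & (~~a | ~d) & b   [double negation]
= (a & (~~a | ~d) & b | ~e) & a & (~~a | ~d) & b   [complement / identity]
= a & (~~a | ~d) & b   [absorption]
= a & (a | ~d) & b   [double negation]
= a & b   [absorption]

a & b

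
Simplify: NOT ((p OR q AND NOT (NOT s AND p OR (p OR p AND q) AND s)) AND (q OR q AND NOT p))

NOT q

NOT ((p OR q AND NOT (NOT s AND p OR (p OR p AND q) AND s)) AND (q OR q AND NOT p))
= NOT ((p OR q AND NOT (NOT s AND p OR p AND s)) AND (q OR q AND NOT p))   (absorption)
= NOT ((p OR q AND NOT p) AND (q OR q AND NOT p))   (distribution)
= NOT (p AND q OR q AND NOT p)   (distribution)
= NOT q   (distribution)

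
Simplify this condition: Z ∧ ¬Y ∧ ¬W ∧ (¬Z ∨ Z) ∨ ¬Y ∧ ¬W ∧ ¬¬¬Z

Z ∧ ¬Y ∧ ¬W ∧ (¬Z ∨ Z) ∨ ¬Y ∧ ¬W ∧ ¬¬¬Z
= Z ∧ ¬Y ∧ ¬W ∨ ¬Y ∧ ¬W ∧ ¬¬¬Z   — complement / identity
= Z ∧ ¬Y ∧ ¬W ∨ ¬Y ∧ ¬W ∧ ¬Z   — double negation
= ¬Y ∧ ¬W   — distribution

¬Y ∧ ¬W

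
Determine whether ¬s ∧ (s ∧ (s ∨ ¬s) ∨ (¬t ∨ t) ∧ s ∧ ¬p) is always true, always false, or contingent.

always false

¬s ∧ (s ∧ (s ∨ ¬s) ∨ (¬t ∨ t) ∧ s ∧ ¬p)
= ¬s ∧ (s ∨ (¬t ∨ t) ∧ s ∧ ¬p)   [complement / identity]
= ¬s ∧ (s ∨ s ∧ ¬p)   [complement / identity]
= ¬s ∧ s   [absorption]
= False   [complement]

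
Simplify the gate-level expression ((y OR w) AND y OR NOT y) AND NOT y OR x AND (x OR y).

((y OR w) AND y OR NOT y) AND NOT y OR x AND (x OR y)
= (y OR NOT y) AND NOT y OR x AND (x OR y)   [absorption]
= NOT y OR x AND (x OR y)   [complement / identity]
= NOT y OR x   [absorption]

NOT y OR x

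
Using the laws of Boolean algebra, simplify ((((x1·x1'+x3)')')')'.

((((x1·x1'+x3)')')')'
= (((x3')')')'   — complement / identity
= (x3')'   — double negation
= x3   — double negation

x3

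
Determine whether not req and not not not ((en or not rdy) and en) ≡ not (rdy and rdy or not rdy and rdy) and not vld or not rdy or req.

No

E1: not req and not not not ((en or not rdy) and en)
    = not req and not ((en or not rdy) and en)
    = not req and not en
E2: not (rdy and rdy or not rdy and rdy) and not vld or not rdy or req
    = not rdy and not vld or not rdy or req
    = not rdy or req
These differ: at en=1, rdy=0, req=1, vld=0, E1 = 0 but E2 = 1.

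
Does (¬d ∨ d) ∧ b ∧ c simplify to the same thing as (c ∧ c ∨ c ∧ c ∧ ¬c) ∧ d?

No

E1: (¬d ∨ d) ∧ b ∧ c
    = b ∧ c   [complement / identity]
E2: (c ∧ c ∨ c ∧ c ∧ ¬c) ∧ d
    = (c ∧ c ∨ c ∧ ¬c) ∧ d   [idempotence]
    = c ∧ d   [distribution]
These differ: at b=1, c=1, d=0, E1 = 1 but E2 = 0.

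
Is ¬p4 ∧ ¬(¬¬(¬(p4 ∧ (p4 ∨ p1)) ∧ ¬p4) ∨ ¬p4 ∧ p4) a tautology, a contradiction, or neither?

contradiction

¬p4 ∧ ¬(¬¬(¬(p4 ∧ (p4 ∨ p1)) ∧ ¬p4) ∨ ¬p4 ∧ p4)
= ¬p4 ∧ ¬¬¬(¬(p4 ∧ (p4 ∨ p1)) ∧ ¬p4)   (complement / identity)
= ¬p4 ∧ ¬¬¬(¬p4 ∧ ¬p4)   (absorption)
= ¬p4 ∧ ¬¬¬¬p4   (idempotence)
= ¬p4 ∧ ¬¬p4   (double negation)
= ¬p4 ∧ p4   (double negation)
= False   (complement)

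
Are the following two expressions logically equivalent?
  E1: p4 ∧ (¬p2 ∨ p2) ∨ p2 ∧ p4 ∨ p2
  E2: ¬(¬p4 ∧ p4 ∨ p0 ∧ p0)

No

E1: p4 ∧ (¬p2 ∨ p2) ∨ p2 ∧ p4 ∨ p2
    = p4 ∧ (¬p2 ∨ p2) ∨ p2   [absorption]
    = p4 ∨ p2   [complement / identity]
E2: ¬(¬p4 ∧ p4 ∨ p0 ∧ p0)
    = ¬(p0 ∧ p0)   [complement / identity]
    = ¬p0   [idempotence]
These differ: at p0=1, p2=1, p4=1, E1 = 1 but E2 = 0.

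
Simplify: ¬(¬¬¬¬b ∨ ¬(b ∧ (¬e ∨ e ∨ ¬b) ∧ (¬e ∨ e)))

False

¬(¬¬¬¬b ∨ ¬(b ∧ (¬e ∨ e ∨ ¬b) ∧ (¬e ∨ e)))
= ¬(¬¬¬¬b ∨ ¬(b ∧ (¬e ∨ e)))   [absorption]
= ¬(¬¬¬¬b ∨ ¬b)   [complement / identity]
= ¬(¬¬b ∨ ¬b)   [double negation]
= ¬b ∧ b   [De Morgan]
= False   [complement]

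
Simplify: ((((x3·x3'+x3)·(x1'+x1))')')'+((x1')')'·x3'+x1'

((((x3·x3'+x3)·(x1'+x1))')')'+((x1')')'·x3'+x1'
= (((x3·(x1'+x1))')')'+((x1')')'·x3'+x1'   — complement / identity
= (((x3·(x1'+x1))')')'+x1'·x3'+x1'   — double negation
= ((x3')')'+x1'·x3'+x1'   — complement / identity
= ((x3')')'+x1'   — absorption
= x3'+x1'   — double negation

x3'+x1'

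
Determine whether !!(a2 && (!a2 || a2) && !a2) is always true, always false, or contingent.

!!(a2 && (!a2 || a2) && !a2)
= !!(a2 && !a2)   [complement / identity]
= a2 && !a2   [double negation]
= false   [complement]

always false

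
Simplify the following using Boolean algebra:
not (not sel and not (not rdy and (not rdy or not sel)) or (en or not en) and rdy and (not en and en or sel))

not (not sel and not (not rdy and (not rdy or not sel)) or (en or not en) and rdy and (not en and en or sel))
= not (not sel and not not rdy or (en or not en) and rdy and (not en and en or sel))   (absorption)
= not (not sel and rdy or (en or not en) and rdy and (not en and en or sel))   (double negation)
= not (not sel and rdy or (en or not en) and rdy and sel)   (complement / identity)
= not (not sel and rdy or rdy and sel)   (complement / identity)
= not rdy   (distribution)

not rdy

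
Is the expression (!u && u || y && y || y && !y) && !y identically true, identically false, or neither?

identically false

(!u && u || y && y || y && !y) && !y
= (y && y || y && !y) && !y   — complement / identity
= y && !y   — distribution
= false   — complement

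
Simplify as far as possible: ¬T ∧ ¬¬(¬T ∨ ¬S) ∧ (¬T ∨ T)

¬T

¬T ∧ ¬¬(¬T ∨ ¬S) ∧ (¬T ∨ T)
= ¬T ∧ ¬¬(¬T ∨ ¬S)   (complement / identity)
= ¬T ∧ (¬T ∨ ¬S)   (double negation)
= ¬T   (absorption)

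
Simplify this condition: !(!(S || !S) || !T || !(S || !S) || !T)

!(!(S || !S) || !T || !(S || !S) || !T)
= !(!(S || !S) || !T)   (idempotence)
= (S || !S) && T   (De Morgan)
= T   (complement / identity)

T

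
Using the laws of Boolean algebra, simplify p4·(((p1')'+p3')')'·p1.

p4·p1

p4·(((p1')'+p3')')'·p1
= p4·((p1+p3')')'·p1   [double negation]
= p4·(p1+p3')·p1   [double negation]
= p4·p1   [absorption]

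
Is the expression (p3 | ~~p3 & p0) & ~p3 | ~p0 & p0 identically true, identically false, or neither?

identically false

(p3 | ~~p3 & p0) & ~p3 | ~p0 & p0
= (p3 | p3 & p0) & ~p3 | ~p0 & p0
= p3 & ~p3 | ~p0 & p0
= p3 & ~p3
= 0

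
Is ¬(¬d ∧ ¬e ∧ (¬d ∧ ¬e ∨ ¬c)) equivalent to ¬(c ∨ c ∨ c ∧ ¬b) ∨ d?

No

E1: ¬(¬d ∧ ¬e ∧ (¬d ∧ ¬e ∨ ¬c))
    = ¬(¬d ∧ ¬e)   [absorption]
    = d ∨ e   [De Morgan]
E2: ¬(c ∨ c ∨ c ∧ ¬b) ∨ d
    = ¬(c ∨ c ∧ ¬b) ∨ d   [idempotence]
    = ¬c ∨ d   [absorption]
These differ: at b=0, c=0, d=0, e=0, E1 = 0 but E2 = 1.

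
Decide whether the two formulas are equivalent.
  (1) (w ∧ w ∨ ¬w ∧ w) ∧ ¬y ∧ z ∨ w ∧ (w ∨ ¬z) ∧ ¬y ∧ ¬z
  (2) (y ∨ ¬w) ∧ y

No

E1: (w ∧ w ∨ ¬w ∧ w) ∧ ¬y ∧ z ∨ w ∧ (w ∨ ¬z) ∧ ¬y ∧ ¬z
    = w ∧ ¬y ∧ z ∨ w ∧ (w ∨ ¬z) ∧ ¬y ∧ ¬z   (distribution)
    = w ∧ ¬y ∧ z ∨ w ∧ ¬y ∧ ¬z   (absorption)
    = w ∧ ¬y   (distribution)
E2: (y ∨ ¬w) ∧ y
    = y   (absorption)
These differ: at w=1, y=1, z=0, E1 = 0 but E2 = 1.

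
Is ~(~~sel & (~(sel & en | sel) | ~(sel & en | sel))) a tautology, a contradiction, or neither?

tautology

~(~~sel & (~(sel & en | sel) | ~(sel & en | sel)))
= ~(~~sel & ~(sel & en | sel))   — idempotence
= ~sel | sel & en | sel   — De Morgan
= ~sel | sel   — absorption
= 1   — complement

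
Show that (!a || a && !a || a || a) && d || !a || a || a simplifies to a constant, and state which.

(!a || a && !a || a || a) && d || !a || a || a
= (!a || a || a) && d || !a || a || a   — complement / identity
= !a || a || a   — absorption
= !a || a   — idempotence
= true   — complement

true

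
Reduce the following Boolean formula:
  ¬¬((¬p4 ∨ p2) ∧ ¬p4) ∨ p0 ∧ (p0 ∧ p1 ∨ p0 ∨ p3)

¬¬((¬p4 ∨ p2) ∧ ¬p4) ∨ p0 ∧ (p0 ∧ p1 ∨ p0 ∨ p3)
= ¬¬¬p4 ∨ p0 ∧ (p0 ∧ p1 ∨ p0 ∨ p3)
= ¬¬¬p4 ∨ p0 ∧ (p0 ∨ p3)
= ¬¬¬p4 ∨ p0
= ¬p4 ∨ p0

¬p4 ∨ p0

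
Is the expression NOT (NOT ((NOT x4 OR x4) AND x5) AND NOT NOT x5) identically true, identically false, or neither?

NOT (NOT ((NOT x4 OR x4) AND x5) AND NOT NOT x5)
= NOT (NOT x5 AND NOT NOT x5)   (complement / identity)
= x5 OR NOT x5   (De Morgan)
= TRUE   (complement)

identically true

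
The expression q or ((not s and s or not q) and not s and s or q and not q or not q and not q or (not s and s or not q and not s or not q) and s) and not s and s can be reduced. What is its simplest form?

q

q or ((not s and s or not q) and not s and s or q and not q or not q and not q or (not s and s or not q and not s or not q) and s) and not s and s
= q or (not s and s or q and not q or not q and not q or (not s and s or not q and not s or not q) and s) and not s and s   (absorption)
= q or (not s and s or q and not q or not q and not q or (not s and s or not q) and s) and not s and s   (absorption)
= q or (not s and s or not q or (not s and s or not q) and s) and not s and s   (distribution)
= q or (not s and s or not q) and not s and s   (absorption)
= q or not s and s   (absorption)
= q   (complement / identity)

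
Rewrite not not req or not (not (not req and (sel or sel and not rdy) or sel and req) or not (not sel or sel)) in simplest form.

req or sel

not not req or not (not (not req and (sel or sel and not rdy) or sel and req) or not (not sel or sel))
= not not req or not (not (not req and sel or sel and req) or not (not sel or sel))   (absorption)
= not not req or not (not sel or not (not sel or sel))   (distribution)
= not not req or sel and (not sel or sel)   (De Morgan)
= not not req or sel   (complement / identity)
= req or sel   (double negation)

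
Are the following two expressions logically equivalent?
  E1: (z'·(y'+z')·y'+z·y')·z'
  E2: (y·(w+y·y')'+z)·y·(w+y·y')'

No

E1: (z'·(y'+z')·y'+z·y')·z'
    = (z'·y'+z·y')·z'   (absorption)
    = y'·z'   (distribution)
E2: (y·(w+y·y')'+z)·y·(w+y·y')'
    = y·(w+y·y')'   (absorption)
    = y·w'   (complement / identity)
These differ: at w=0, y=0, z=0, E1 = 1 but E2 = 0.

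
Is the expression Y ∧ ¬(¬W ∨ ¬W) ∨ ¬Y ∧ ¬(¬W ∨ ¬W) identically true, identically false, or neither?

neither

Y ∧ ¬(¬W ∨ ¬W) ∨ ¬Y ∧ ¬(¬W ∨ ¬W)
= ¬(¬W ∨ ¬W)   [distribution]
= ¬¬W   [idempotence]
= W   [double negation]
This depends on W, so it is not a constant.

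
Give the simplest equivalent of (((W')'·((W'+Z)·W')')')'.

(((W')'·((W'+Z)·W')')')'
= (((W')'·(W')')')'   — absorption
= (((W')')')'   — idempotence
= (W')'   — double negation
= W   — double negation

W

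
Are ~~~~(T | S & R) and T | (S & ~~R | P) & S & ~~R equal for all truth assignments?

E1: ~~~~(T | S & R)
    = ~~(T | S & R)
    = T | S & R
E2: T | (S & ~~R | P) & S & ~~R
    = T | S & ~~R
    = T | S & R
Both reduce to T | S & R, so they are equivalent.

Yes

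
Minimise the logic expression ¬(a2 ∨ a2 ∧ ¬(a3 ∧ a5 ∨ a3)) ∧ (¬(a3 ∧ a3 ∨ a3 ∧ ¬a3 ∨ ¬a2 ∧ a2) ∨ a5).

¬a2 ∧ (¬a3 ∨ a5)

¬(a2 ∨ a2 ∧ ¬(a3 ∧ a5 ∨ a3)) ∧ (¬(a3 ∧ a3 ∨ a3 ∧ ¬a3 ∨ ¬a2 ∧ a2) ∨ a5)
= ¬(a2 ∨ a2 ∧ ¬(a3 ∧ a5 ∨ a3)) ∧ (¬(a3 ∨ ¬a2 ∧ a2) ∨ a5)
= ¬(a2 ∨ a2 ∧ ¬a3) ∧ (¬(a3 ∨ ¬a2 ∧ a2) ∨ a5)
= ¬a2 ∧ (¬(a3 ∨ ¬a2 ∧ a2) ∨ a5)
= ¬a2 ∧ (¬a3 ∨ a5)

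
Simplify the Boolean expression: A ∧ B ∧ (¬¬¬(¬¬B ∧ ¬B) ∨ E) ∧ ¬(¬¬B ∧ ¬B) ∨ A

A ∧ B ∧ (¬¬¬(¬¬B ∧ ¬B) ∨ E) ∧ ¬(¬¬B ∧ ¬B) ∨ A
= A ∧ B ∧ (¬(¬¬B ∧ ¬B) ∨ E) ∧ ¬(¬¬B ∧ ¬B) ∨ A   [double negation]
= A ∧ B ∧ ¬(¬¬B ∧ ¬B) ∨ A   [absorption]
= A ∧ B ∧ (¬B ∨ B) ∨ A   [De Morgan]
= A ∧ B ∨ A   [complement / identity]
= A   [absorption]

A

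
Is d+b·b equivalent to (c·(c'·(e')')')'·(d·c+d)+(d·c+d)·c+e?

No

E1: d+b·b
    = d+b   [idempotence]
E2: (c·(c'·(e')')')'·(d·c+d)+(d·c+d)·c+e
    = (c·(c+e'))'·(d·c+d)+(d·c+d)·c+e   [De Morgan]
    = c'·(d·c+d)+(d·c+d)·c+e   [absorption]
    = d·c+d+e   [distribution]
    = d+e   [absorption]
These differ: at b=0, c=1, d=0, e=1, E1 = 0 but E2 = 1.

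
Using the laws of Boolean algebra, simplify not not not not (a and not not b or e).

not not not not (a and not not b or e)
= not not not not (a and b or e)   (double negation)
= not not (a and b or e)   (double negation)
= a and b or e   (double negation)

a and b or e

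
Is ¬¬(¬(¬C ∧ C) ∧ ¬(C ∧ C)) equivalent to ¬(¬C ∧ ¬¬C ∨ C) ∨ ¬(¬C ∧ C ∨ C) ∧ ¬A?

E1: ¬¬(¬(¬C ∧ C) ∧ ¬(C ∧ C))
    = ¬(¬C ∧ C ∨ C ∧ C)   [De Morgan]
    = ¬C   [distribution]
E2: ¬(¬C ∧ ¬¬C ∨ C) ∨ ¬(¬C ∧ C ∨ C) ∧ ¬A
    = ¬(¬C ∧ C ∨ C) ∨ ¬(¬C ∧ C ∨ C) ∧ ¬A   [double negation]
    = ¬(¬C ∧ C ∨ C)   [absorption]
    = ¬C   [complement / identity]
Both reduce to ¬C, so they are equivalent.

Yes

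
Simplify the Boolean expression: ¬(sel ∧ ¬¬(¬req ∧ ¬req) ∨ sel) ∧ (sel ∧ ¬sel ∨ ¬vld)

¬(sel ∧ ¬¬(¬req ∧ ¬req) ∨ sel) ∧ (sel ∧ ¬sel ∨ ¬vld)
= ¬(sel ∧ ¬¬(¬req ∧ ¬req) ∨ sel) ∧ ¬vld   — complement / identity
= ¬(sel ∧ ¬¬¬req ∨ sel) ∧ ¬vld   — idempotence
= ¬(sel ∧ ¬req ∨ sel) ∧ ¬vld   — double negation
= ¬sel ∧ ¬vld   — absorption

¬sel ∧ ¬vld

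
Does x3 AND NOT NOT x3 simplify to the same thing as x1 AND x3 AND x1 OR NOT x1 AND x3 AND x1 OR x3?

E1: x3 AND NOT NOT x3
    = x3 AND x3   [double negation]
    = x3   [idempotence]
E2: x1 AND x3 AND x1 OR NOT x1 AND x3 AND x1 OR x3
    = x3 AND x1 OR x3   [distribution]
    = x3   [absorption]
Both reduce to x3, so they are equivalent.

Yes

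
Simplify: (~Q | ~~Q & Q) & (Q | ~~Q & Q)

Q

(~Q | ~~Q & Q) & (Q | ~~Q & Q)
= ~Q & Q | ~~Q & Q   [distribution]
= ~Q & Q | Q & Q   [double negation]
= Q   [distribution]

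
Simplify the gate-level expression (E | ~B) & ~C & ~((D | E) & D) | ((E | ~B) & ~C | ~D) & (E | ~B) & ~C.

(E | ~B) & ~C & ~((D | E) & D) | ((E | ~B) & ~C | ~D) & (E | ~B) & ~C
= (E | ~B) & ~C & ~((D | E) & D) | (E | ~B) & ~C   — absorption
= (E | ~B) & ~C & ~D | (E | ~B) & ~C   — absorption
= (E | ~B) & ~C   — absorption

(E | ~B) & ~C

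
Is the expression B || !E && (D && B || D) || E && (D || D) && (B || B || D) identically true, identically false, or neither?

neither

B || !E && (D && B || D) || E && (D || D) && (B || B || D)
= B || !E && (D && B || D) || E && (D || D) && (B || D)   — idempotence
= B || !E && (D && B || D) || E && (D && B || D)   — distribution
= B || D && B || D   — distribution
= B || D   — absorption
This depends on B, D, so it is not a constant.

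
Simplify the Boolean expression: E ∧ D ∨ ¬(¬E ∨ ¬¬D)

E ∧ D ∨ ¬(¬E ∨ ¬¬D)
= E ∧ D ∨ E ∧ ¬D   (De Morgan)
= E   (distribution)

E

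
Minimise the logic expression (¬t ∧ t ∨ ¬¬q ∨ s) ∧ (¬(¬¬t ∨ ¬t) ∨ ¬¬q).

(¬t ∧ t ∨ ¬¬q ∨ s) ∧ (¬(¬¬t ∨ ¬t) ∨ ¬¬q)
= (¬t ∧ t ∨ ¬¬q ∨ s) ∧ (¬t ∧ t ∨ ¬¬q)   [De Morgan]
= ¬t ∧ t ∨ ¬¬q   [absorption]
= ¬¬q   [complement / identity]
= q   [double negation]

q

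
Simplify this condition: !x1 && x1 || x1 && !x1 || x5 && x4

!x1 && x1 || x1 && !x1 || x5 && x4
= x1 && !x1 || x5 && x4   — complement / identity
= x5 && x4   — complement / identity

x5 && x4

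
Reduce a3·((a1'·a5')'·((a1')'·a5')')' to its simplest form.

a3·a5'

a3·((a1'·a5')'·((a1')'·a5')')'
= a3·(a1'·a5'+(a1')'·a5')   — De Morgan
= a3·(a1'·a5'+a1·a5')   — double negation
= a3·a5'   — distribution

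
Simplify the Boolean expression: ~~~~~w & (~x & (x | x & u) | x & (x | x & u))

~~~~~w & (~x & (x | x & u) | x & (x | x & u))
= ~~~w & (~x & (x | x & u) | x & (x | x & u))   [double negation]
= ~~~w & (x | x & u)   [distribution]
= ~~~w & x   [absorption]
= ~w & x   [double negation]

~w & x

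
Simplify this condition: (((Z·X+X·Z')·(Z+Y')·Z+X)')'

X

(((Z·X+X·Z')·(Z+Y')·Z+X)')'
= (((Z·X+X·Z')·Z+X)')'   — absorption
= (Z·X+X·Z')·Z+X   — double negation
= X·Z+X   — distribution
= X   — absorption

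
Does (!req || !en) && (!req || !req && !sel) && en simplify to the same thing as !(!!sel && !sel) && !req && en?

Yes

E1: (!req || !en) && (!req || !req && !sel) && en
    = (!req || !en) && !req && en   [absorption]
    = !req && en   [absorption]
E2: !(!!sel && !sel) && !req && en
    = (!sel || sel) && !req && en   [De Morgan]
    = !req && en   [complement / identity]
Both reduce to !req && en, so they are equivalent.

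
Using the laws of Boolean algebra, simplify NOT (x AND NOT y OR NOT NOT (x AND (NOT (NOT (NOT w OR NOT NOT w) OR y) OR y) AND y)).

NOT (x AND NOT y OR NOT NOT (x AND (NOT (NOT (NOT w OR NOT NOT w) OR y) OR y) AND y))
= NOT (x AND NOT y OR NOT NOT (x AND (NOT (w AND NOT w OR y) OR y) AND y))
= NOT (x AND NOT y OR x AND (NOT (w AND NOT w OR y) OR y) AND y)
= NOT (x AND NOT y OR x AND (NOT y OR y) AND y)
= NOT (x AND NOT y OR x AND y)
= NOT x

NOT x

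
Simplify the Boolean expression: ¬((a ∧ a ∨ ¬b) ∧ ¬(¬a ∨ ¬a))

¬a

¬((a ∧ a ∨ ¬b) ∧ ¬(¬a ∨ ¬a))
= ¬((a ∧ a ∨ ¬b) ∧ a ∧ a)   [De Morgan]
= ¬(a ∧ a)   [absorption]
= ¬a   [idempotence]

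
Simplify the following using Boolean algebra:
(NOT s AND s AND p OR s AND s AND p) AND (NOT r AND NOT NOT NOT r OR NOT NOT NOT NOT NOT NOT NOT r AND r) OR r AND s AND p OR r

s AND p OR r

(NOT s AND s AND p OR s AND s AND p) AND (NOT r AND NOT NOT NOT r OR NOT NOT NOT NOT NOT NOT NOT r AND r) OR r AND s AND p OR r
= (NOT s AND s AND p OR s AND s AND p) AND (NOT r AND NOT NOT NOT r OR NOT NOT NOT NOT NOT r AND r) OR r AND s AND p OR r   (double negation)
= (NOT s AND s AND p OR s AND s AND p) AND (NOT r AND NOT NOT NOT r OR NOT NOT NOT r AND r) OR r AND s AND p OR r   (double negation)
= (NOT s AND s AND p OR s AND s AND p) AND NOT NOT NOT r OR r AND s AND p OR r   (distribution)
= s AND p AND NOT NOT NOT r OR r AND s AND p OR r   (distribution)
= s AND p AND NOT r OR r AND s AND p OR r   (double negation)
= s AND p OR r   (distribution)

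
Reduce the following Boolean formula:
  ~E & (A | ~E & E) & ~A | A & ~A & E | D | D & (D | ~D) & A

~E & (A | ~E & E) & ~A | A & ~A & E | D | D & (D | ~D) & A
= ~E & A & ~A | A & ~A & E | D | D & (D | ~D) & A   (complement / identity)
= A & ~A | D | D & (D | ~D) & A   (distribution)
= D | D & (D | ~D) & A   (complement / identity)
= D | D & A   (complement / identity)
= D   (absorption)

D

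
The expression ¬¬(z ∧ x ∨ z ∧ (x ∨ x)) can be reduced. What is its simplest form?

z ∧ x

¬¬(z ∧ x ∨ z ∧ (x ∨ x))
= ¬¬(z ∧ x ∨ z ∧ x)
= ¬¬(z ∧ x)
= z ∧ x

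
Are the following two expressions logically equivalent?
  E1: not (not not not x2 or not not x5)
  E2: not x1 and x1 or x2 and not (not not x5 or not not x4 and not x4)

Yes

E1: not (not not not x2 or not not x5)
    = not (not x2 or not not x5)   [double negation]
    = x2 and not x5   [De Morgan]
E2: not x1 and x1 or x2 and not (not not x5 or not not x4 and not x4)
    = x2 and not (not not x5 or not not x4 and not x4)   [complement / identity]
    = x2 and not (x5 or not not x4 and not x4)   [double negation]
    = x2 and not (x5 or x4 and not x4)   [double negation]
    = x2 and not x5   [complement / identity]
Both reduce to x2 and not x5, so they are equivalent.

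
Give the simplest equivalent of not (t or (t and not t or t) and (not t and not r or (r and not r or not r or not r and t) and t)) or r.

not t or r

not (t or (t and not t or t) and (not t and not r or (r and not r or not r or not r and t) and t)) or r
= not (t or (t and not t or t) and (not t and not r or (r and not r or not r) and t)) or r   (absorption)
= not (t or (t and not t or t) and (not t and not r or not r and t)) or r   (complement / identity)
= not (t or (t and not t or t) and not r) or r   (distribution)
= not (t or t and not r) or r   (complement / identity)
= not t or r   (absorption)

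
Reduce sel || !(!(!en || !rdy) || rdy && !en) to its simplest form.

sel || !rdy

sel || !(!(!en || !rdy) || rdy && !en)
= sel || !(en && rdy || rdy && !en)   [De Morgan]
= sel || !rdy   [distribution]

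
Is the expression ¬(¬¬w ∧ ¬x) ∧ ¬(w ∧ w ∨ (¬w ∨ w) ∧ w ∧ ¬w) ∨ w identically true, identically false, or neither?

identically true

¬(¬¬w ∧ ¬x) ∧ ¬(w ∧ w ∨ (¬w ∨ w) ∧ w ∧ ¬w) ∨ w
= (¬w ∨ x) ∧ ¬(w ∧ w ∨ (¬w ∨ w) ∧ w ∧ ¬w) ∨ w   [De Morgan]
= (¬w ∨ x) ∧ ¬(w ∧ w ∨ w ∧ ¬w) ∨ w   [complement / identity]
= (¬w ∨ x) ∧ ¬w ∨ w   [distribution]
= ¬w ∨ w   [absorption]
= True   [complement]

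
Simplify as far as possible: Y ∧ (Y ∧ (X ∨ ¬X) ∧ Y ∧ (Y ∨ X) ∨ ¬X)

Y

Y ∧ (Y ∧ (X ∨ ¬X) ∧ Y ∧ (Y ∨ X) ∨ ¬X)
= Y ∧ (Y ∧ Y ∧ (Y ∨ X) ∨ ¬X)   [complement / identity]
= Y ∧ (Y ∧ Y ∨ ¬X)   [absorption]
= Y ∧ (Y ∨ ¬X)   [idempotence]
= Y   [absorption]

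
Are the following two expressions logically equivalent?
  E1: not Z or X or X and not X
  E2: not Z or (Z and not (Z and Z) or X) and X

E1: not Z or X or X and not X
    = not Z or X   (complement / identity)
E2: not Z or (Z and not (Z and Z) or X) and X
    = not Z or (Z and not Z or X) and X   (idempotence)
    = not Z or X and X   (complement / identity)
    = not Z or X   (idempotence)
Both reduce to not Z or X, so they are equivalent.

Yes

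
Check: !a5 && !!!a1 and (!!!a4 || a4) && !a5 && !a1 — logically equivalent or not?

E1: !a5 && !!!a1
    = !a5 && !a1   [double negation]
E2: (!!!a4 || a4) && !a5 && !a1
    = (!a4 || a4) && !a5 && !a1   [double negation]
    = !a5 && !a1   [complement / identity]
Both reduce to !a5 && !a1, so they are equivalent.

Yes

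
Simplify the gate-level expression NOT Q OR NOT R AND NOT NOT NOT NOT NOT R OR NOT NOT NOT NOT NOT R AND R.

NOT Q OR NOT R AND NOT NOT NOT NOT NOT R OR NOT NOT NOT NOT NOT R AND R
= NOT Q OR NOT NOT NOT NOT NOT R
= NOT Q OR NOT NOT NOT R
= NOT Q OR NOT R

NOT Q OR NOT R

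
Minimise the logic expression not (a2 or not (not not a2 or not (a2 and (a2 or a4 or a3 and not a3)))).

not a2

not (a2 or not (not not a2 or not (a2 and (a2 or a4 or a3 and not a3))))
= not (a2 or not a2 and a2 and (a2 or a4 or a3 and not a3))   — De Morgan
= not (a2 or not a2 and a2 and (a2 or a4))   — complement / identity
= not (a2 or not a2 and a2)   — absorption
= not a2   — complement / identity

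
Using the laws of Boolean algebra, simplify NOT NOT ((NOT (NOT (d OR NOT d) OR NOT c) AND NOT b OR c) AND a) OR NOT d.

NOT NOT ((NOT (NOT (d OR NOT d) OR NOT c) AND NOT b OR c) AND a) OR NOT d
= NOT NOT (((d OR NOT d) AND c AND NOT b OR c) AND a) OR NOT d   — De Morgan
= NOT NOT ((c AND NOT b OR c) AND a) OR NOT d   — complement / identity
= (c AND NOT b OR c) AND a OR NOT d   — double negation
= c AND a OR NOT d   — absorption

c AND a OR NOT d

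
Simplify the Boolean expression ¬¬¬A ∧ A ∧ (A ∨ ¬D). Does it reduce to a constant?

False

¬¬¬A ∧ A ∧ (A ∨ ¬D)
= ¬¬¬A ∧ A   — absorption
= ¬A ∧ A   — double negation
= False   — complement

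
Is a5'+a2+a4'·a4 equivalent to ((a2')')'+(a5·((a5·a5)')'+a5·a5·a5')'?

No

E1: a5'+a2+a4'·a4
    = a5'+a2   — complement / identity
E2: ((a2')')'+(a5·((a5·a5)')'+a5·a5·a5')'
    = a2'+(a5·((a5·a5)')'+a5·a5·a5')'   — double negation
    = a2'+(a5·a5·a5+a5·a5·a5')'   — double negation
    = a2'+(a5·a5)'   — distribution
    = a2'+a5'   — idempotence
These differ: at a2=0, a4=0, a5=1, E1 = 0 but E2 = 1.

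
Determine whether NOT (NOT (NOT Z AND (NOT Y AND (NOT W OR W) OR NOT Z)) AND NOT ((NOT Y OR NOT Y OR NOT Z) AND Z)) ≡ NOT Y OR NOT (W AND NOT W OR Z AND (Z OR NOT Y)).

E1: NOT (NOT (NOT Z AND (NOT Y AND (NOT W OR W) OR NOT Z)) AND NOT ((NOT Y OR NOT Y OR NOT Z) AND Z))
    = NOT (NOT (NOT Z AND (NOT Y OR NOT Z)) AND NOT ((NOT Y OR NOT Y OR NOT Z) AND Z))   [complement / identity]
    = NOT (NOT (NOT Z AND (NOT Y OR NOT Z)) AND NOT ((NOT Y OR NOT Z) AND Z))   [idempotence]
    = NOT Z AND (NOT Y OR NOT Z) OR (NOT Y OR NOT Z) AND Z   [De Morgan]
    = NOT Y OR NOT Z   [distribution]
E2: NOT Y OR NOT (W AND NOT W OR Z AND (Z OR NOT Y))
    = NOT Y OR NOT (Z AND (Z OR NOT Y))   [complement / identity]
    = NOT Y OR NOT Z   [absorption]
Both reduce to NOT Y OR NOT Z, so they are equivalent.

Yes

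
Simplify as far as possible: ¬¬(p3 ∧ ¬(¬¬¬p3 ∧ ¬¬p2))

¬¬(p3 ∧ ¬(¬¬¬p3 ∧ ¬¬p2))
= ¬¬(p3 ∧ ¬(¬p3 ∧ ¬¬p2))   [double negation]
= p3 ∧ ¬(¬p3 ∧ ¬¬p2)   [double negation]
= p3 ∧ (p3 ∨ ¬p2)   [De Morgan]
= p3   [absorption]

p3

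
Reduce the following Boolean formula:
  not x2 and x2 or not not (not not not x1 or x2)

not x2 and x2 or not not (not not not x1 or x2)
= not not (not not not x1 or x2)   — complement / identity
= not not not x1 or x2   — double negation
= not x1 or x2   — double negation

not x1 or x2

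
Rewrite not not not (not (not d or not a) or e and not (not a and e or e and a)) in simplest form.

not d or not a

not not not (not (not d or not a) or e and not (not a and e or e and a))
= not (not (not d or not a) or e and not (not a and e or e and a))   (double negation)
= not (not (not d or not a) or e and not e)   (distribution)
= not not (not d or not a)   (complement / identity)
= not d or not a   (double negation)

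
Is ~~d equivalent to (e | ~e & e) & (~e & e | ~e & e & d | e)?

No

E1: ~~d
    = d   — double negation
E2: (e | ~e & e) & (~e & e | ~e & e & d | e)
    = (e | ~e & e) & (~e & e | e)   — absorption
    = ~e & e | e & e   — distribution
    = e   — distribution
These differ: at d=1, e=0, E1 = 1 but E2 = 0.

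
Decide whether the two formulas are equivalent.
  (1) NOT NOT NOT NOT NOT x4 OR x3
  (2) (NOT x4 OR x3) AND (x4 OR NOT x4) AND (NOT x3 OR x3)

Yes

E1: NOT NOT NOT NOT NOT x4 OR x3
    = NOT NOT NOT x4 OR x3   (double negation)
    = NOT x4 OR x3   (double negation)
E2: (NOT x4 OR x3) AND (x4 OR NOT x4) AND (NOT x3 OR x3)
    = (NOT x4 OR x3) AND (x4 OR NOT x4)   (complement / identity)
    = NOT x4 OR x3   (complement / identity)
Both reduce to NOT x4 OR x3, so they are equivalent.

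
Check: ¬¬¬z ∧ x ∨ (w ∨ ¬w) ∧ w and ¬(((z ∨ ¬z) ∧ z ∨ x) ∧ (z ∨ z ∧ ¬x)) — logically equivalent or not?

No

E1: ¬¬¬z ∧ x ∨ (w ∨ ¬w) ∧ w
    = ¬z ∧ x ∨ (w ∨ ¬w) ∧ w   — double negation
    = ¬z ∧ x ∨ w   — complement / identity
E2: ¬(((z ∨ ¬z) ∧ z ∨ x) ∧ (z ∨ z ∧ ¬x))
    = ¬(((z ∨ ¬z) ∧ z ∨ x) ∧ z)   — absorption
    = ¬((z ∨ x) ∧ z)   — complement / identity
    = ¬z   — absorption
These differ: at w=1, x=1, z=1, E1 = 1 but E2 = 0.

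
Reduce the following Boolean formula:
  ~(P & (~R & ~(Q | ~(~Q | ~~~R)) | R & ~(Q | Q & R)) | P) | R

~P | R

~(P & (~R & ~(Q | ~(~Q | ~~~R)) | R & ~(Q | Q & R)) | P) | R
= ~(P & (~R & ~(Q | ~(~Q | ~R)) | R & ~(Q | Q & R)) | P) | R   [double negation]
= ~(P & (~R & ~(Q | Q & R) | R & ~(Q | Q & R)) | P) | R   [De Morgan]
= ~(P & ~(Q | Q & R) | P) | R   [distribution]
= ~(P & ~Q | P) | R   [absorption]
= ~P | R   [absorption]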